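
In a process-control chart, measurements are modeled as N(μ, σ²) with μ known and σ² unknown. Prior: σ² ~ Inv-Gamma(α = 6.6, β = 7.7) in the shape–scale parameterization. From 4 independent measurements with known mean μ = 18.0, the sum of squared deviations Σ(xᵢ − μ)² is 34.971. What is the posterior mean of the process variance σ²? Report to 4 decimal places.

3.3139

With known mean μ and an Inverse-Gamma(α, β) prior on σ², the Normal likelihood is conjugate: posterior is Inv-Gamma(α + n/2, β + Σ(xᵢ−μ)²/2).
Posterior: Inv-Gamma(6.6 + 4/2, 7.7 + 34.971/2) = Inv-Gamma(8.60, 25.1855).
E[σ²|data] = β/(α−1) = 25.1855/7.60 = 3.3139.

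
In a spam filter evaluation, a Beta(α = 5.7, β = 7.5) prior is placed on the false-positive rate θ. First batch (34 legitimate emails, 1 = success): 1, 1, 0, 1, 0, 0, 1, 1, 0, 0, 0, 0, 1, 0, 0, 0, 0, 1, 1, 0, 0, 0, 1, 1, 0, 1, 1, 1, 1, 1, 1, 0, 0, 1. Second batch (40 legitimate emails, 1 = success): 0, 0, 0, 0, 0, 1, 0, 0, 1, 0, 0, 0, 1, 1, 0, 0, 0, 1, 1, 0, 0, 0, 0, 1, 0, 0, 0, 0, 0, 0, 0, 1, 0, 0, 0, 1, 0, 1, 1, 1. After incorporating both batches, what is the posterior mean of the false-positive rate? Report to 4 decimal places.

The Beta prior is conjugate to a Binomial/Bernoulli likelihood; the update adds successes to α and failures to β.
After batch 1: Beta(5.7+17, 7.5+17) = Beta(22.7, 24.5).
After batch 2: Beta(22.7+12, 24.5+28) = Beta(34.7, 52.5).
Posterior mean = α/(α+β) = 34.7/87.2 = 0.3979.

0.3979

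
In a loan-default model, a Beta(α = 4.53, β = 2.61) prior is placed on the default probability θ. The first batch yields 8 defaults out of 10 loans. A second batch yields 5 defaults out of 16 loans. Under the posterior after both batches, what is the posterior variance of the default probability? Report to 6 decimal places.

The Beta prior is conjugate to a Binomial/Bernoulli likelihood; the update adds successes to α and failures to β.
After batch 1: Beta(4.53+8, 2.61+2) = Beta(12.53, 4.61).
After batch 2: Beta(12.53+5, 4.61+11) = Beta(17.53, 15.61).
Var = αβ/((α+β)²(α+β+1)) = 17.53·15.61/(33.14²·34.14) = 0.007298.

0.007298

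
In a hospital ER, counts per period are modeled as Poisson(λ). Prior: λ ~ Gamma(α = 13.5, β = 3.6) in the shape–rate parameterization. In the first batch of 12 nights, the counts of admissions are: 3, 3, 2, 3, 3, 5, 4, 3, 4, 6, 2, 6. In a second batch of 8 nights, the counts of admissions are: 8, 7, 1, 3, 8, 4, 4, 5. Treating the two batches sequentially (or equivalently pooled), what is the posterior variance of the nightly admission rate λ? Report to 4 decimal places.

With a Gamma(shape α, rate β) prior, the Poisson likelihood is conjugate: the posterior is Gamma(α + ΣXᵢ, β + n).
Batch 1: sum of counts S = 44 over n = 12 nights.
After batch 1: Gamma(α+S, β+n) = Gamma(13.5+44, 3.6+12) = Gamma(57.5, 15.6).
Batch 2: sum of counts S = 40 over n = 8 nights.
After batch 2: Gamma(α+S, β+n) = Gamma(57.5+40, 15.6+8) = Gamma(97.5, 23.6).
Var = α/β² = 97.5/23.6² = 0.1751.

0.1751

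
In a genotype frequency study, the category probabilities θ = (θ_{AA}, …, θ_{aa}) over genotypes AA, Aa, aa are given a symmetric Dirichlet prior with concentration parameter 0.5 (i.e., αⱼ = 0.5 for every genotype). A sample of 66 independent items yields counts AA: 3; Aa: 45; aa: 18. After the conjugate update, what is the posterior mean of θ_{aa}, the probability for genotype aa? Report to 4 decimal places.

The Dirichlet prior is conjugate to the Multinomial likelihood: each posterior αⱼ = prior αⱼ + observed count nⱼ.
Posterior concentration: (3.5, 45.5, 18.5), total = 67.5.
E[θ_{aa}|data] = α_{aa}/Σα = 18.5/67.5 = 0.2741.

0.2741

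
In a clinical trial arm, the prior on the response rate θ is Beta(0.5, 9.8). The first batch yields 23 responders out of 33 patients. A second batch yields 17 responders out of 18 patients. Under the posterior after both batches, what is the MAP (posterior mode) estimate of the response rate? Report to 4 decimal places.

The Beta prior is conjugate to a Binomial/Bernoulli likelihood; the update adds successes to α and failures to β.
After batch 1: Beta(0.5+23, 9.8+10) = Beta(23.5, 19.8).
After batch 2: Beta(23.5+17, 19.8+1) = Beta(40.5, 20.8).
Mode of Beta(a,b) for a,b>1 is (a−1)/(a+b−2) = 39.5/59.3 = 0.6661.

0.6661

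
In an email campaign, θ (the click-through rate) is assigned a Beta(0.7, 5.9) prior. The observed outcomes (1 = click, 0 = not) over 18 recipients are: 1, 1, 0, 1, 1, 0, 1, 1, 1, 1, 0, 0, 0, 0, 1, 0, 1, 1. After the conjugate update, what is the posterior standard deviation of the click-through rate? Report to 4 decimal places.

0.0987

The Beta prior is conjugate to a Binomial/Bernoulli likelihood; the update adds successes to α and failures to β.
Posterior: Beta(α+k, β+n−k) = Beta(0.7+11, 5.9+7) = Beta(11.7, 12.9).
Var = αβ/((α+β)²(α+β+1)) = 11.7·12.9/(24.6²·25.6) = 0.00974239; SD = √0.00974239 = 0.0987.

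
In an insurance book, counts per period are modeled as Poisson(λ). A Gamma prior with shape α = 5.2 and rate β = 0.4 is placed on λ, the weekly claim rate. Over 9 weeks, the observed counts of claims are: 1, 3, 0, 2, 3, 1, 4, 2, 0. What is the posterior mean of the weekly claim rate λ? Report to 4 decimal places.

With a Gamma(shape α, rate β) prior, the Poisson likelihood is conjugate: the posterior is Gamma(α + ΣXᵢ, β + n).
Sum of counts S = 16 over n = 9 weeks.
Posterior: Gamma(α+S, β+n) = Gamma(5.2+16, 0.4+9) = Gamma(21.2, 9.4).
Posterior mean = α/β = 21.2/9.4 = 2.2553.

2.2553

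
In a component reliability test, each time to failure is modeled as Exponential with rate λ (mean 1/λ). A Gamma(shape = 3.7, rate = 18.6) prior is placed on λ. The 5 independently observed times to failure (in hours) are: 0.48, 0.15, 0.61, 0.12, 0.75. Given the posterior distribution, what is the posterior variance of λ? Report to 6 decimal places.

With a Gamma(shape α, rate β) prior on the exponential rate λ, the posterior after n observations with total T = Σxᵢ is Gamma(α+n, β+T).
Sum of observations T = 2.11 hours; n = 5.
Posterior: Gamma(3.7+5, 18.6+2.11) = Gamma(8.7, 20.71).
Var = α/β² = 0.020284.

0.020284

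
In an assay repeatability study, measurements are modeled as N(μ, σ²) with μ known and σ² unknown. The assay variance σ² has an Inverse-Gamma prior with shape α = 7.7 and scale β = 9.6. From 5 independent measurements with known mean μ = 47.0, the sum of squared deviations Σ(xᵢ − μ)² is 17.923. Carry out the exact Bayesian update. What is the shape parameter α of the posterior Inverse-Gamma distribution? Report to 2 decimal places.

With known mean μ and an Inverse-Gamma(α, β) prior on σ², the Normal likelihood is conjugate: posterior is Inv-Gamma(α + n/2, β + Σ(xᵢ−μ)²/2).
Posterior: Inv-Gamma(7.7 + 5/2, 9.6 + 17.923/2) = Inv-Gamma(10.20, 18.5615).
Posterior α = 10.20.

10.20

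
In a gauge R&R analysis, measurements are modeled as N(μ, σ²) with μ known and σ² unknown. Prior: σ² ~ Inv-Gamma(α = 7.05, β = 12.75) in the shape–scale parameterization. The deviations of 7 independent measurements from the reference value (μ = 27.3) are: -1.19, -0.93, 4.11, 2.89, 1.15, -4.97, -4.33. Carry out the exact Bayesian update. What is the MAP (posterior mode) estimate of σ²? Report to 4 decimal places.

With known mean μ and an Inverse-Gamma(α, β) prior on σ², the Normal likelihood is conjugate: posterior is Inv-Gamma(α + n/2, β + Σ(xᵢ−μ)²/2).
Σ(xᵢ−μ)² = (-1.19)² + (-0.93)² + (4.11)² + (2.89)² + (1.15)² + (-4.97)² + (-4.33)² = 72.2975.
Posterior: Inv-Gamma(7.05 + 7/2, 12.75 + 72.2975/2) = Inv-Gamma(10.55, 48.89875).
Mode = β/(α+1) = 48.89875/11.55 = 4.2337.

4.2337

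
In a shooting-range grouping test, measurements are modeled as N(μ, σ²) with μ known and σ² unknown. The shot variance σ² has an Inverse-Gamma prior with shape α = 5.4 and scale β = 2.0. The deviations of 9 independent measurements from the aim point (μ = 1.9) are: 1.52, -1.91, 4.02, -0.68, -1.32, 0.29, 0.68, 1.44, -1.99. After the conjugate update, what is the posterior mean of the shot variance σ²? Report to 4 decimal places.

With known mean μ and an Inverse-Gamma(α, β) prior on σ², the Normal likelihood is conjugate: posterior is Inv-Gamma(α + n/2, β + Σ(xᵢ−μ)²/2).
Σ(xᵢ−μ)² = (1.52)² + (-1.91)² + (4.02)² + (-0.68)² + (-1.32)² + (0.29)² + (0.68)² + (1.44)² + (-1.99)² = 30.9039.
Posterior: Inv-Gamma(5.4 + 9/2, 2.0 + 30.9039/2) = Inv-Gamma(9.90, 17.45195).
E[σ²|data] = β/(α−1) = 17.45195/8.90 = 1.9609.

1.9609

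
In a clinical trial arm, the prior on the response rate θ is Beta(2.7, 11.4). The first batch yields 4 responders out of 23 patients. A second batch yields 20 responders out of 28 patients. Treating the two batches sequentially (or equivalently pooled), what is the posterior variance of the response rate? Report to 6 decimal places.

0.003660

The Beta prior is conjugate to a Binomial/Bernoulli likelihood; the update adds successes to α and failures to β.
After batch 1: Beta(2.7+4, 11.4+19) = Beta(6.7, 30.4).
After batch 2: Beta(6.7+20, 30.4+8) = Beta(26.7, 38.4).
Var = αβ/((α+β)²(α+β+1)) = 26.7·38.4/(65.1²·66.1) = 0.003660.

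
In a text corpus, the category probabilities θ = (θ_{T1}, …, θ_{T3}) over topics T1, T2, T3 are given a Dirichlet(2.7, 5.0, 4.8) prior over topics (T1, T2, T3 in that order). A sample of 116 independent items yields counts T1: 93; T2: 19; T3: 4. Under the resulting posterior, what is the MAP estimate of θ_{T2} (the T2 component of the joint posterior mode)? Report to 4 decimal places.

The Dirichlet prior is conjugate to the Multinomial likelihood: each posterior αⱼ = prior αⱼ + observed count nⱼ.
Posterior concentration: (95.7, 24.0, 8.8), total = 128.5.
Joint mode component: (α_{T2}−1)/(Σα−K) = 23.0/125.5 = 0.1833.

0.1833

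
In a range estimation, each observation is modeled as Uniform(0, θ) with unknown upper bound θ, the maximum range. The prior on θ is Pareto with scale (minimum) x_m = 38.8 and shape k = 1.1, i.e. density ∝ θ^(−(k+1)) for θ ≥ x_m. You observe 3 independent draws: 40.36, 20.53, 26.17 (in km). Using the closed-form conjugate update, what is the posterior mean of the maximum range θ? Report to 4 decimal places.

A Pareto(scale x_m, shape k) prior on the upper bound θ of Uniform(0, θ) is conjugate: posterior is Pareto(max(x_m, max xᵢ), k + n).
Sample maximum = 40.36; prior scale x_m = 38.8 → posterior scale = max = 40.36.
Posterior shape = 1.1 + 3 = 4.1.
E[θ|data] = k·x_m/(k−1) = 4.1·40.36/3.1 = 53.3794.

53.3794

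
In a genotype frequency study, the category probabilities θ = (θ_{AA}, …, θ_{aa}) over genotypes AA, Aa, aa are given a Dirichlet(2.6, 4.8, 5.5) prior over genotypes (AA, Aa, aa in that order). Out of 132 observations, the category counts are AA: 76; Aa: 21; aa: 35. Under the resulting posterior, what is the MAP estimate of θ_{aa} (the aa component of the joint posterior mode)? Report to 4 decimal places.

The Dirichlet prior is conjugate to the Multinomial likelihood: each posterior αⱼ = prior αⱼ + observed count nⱼ.
Posterior concentration: (78.6, 25.8, 40.5), total = 144.9.
Joint mode component: (α_{aa}−1)/(Σα−K) = 39.5/141.9 = 0.2784.

0.2784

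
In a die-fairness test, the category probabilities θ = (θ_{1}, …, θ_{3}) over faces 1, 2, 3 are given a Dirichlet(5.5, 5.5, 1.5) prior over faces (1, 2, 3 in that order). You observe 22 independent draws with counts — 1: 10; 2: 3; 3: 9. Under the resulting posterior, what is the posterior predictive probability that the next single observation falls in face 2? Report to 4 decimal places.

The Dirichlet prior is conjugate to the Multinomial likelihood: each posterior αⱼ = prior αⱼ + observed count nⱼ.
Posterior concentration: (15.5, 8.5, 10.5), total = 34.5.
P(next = 2 | data) = α_{2}/Σα = 0.2464.

0.2464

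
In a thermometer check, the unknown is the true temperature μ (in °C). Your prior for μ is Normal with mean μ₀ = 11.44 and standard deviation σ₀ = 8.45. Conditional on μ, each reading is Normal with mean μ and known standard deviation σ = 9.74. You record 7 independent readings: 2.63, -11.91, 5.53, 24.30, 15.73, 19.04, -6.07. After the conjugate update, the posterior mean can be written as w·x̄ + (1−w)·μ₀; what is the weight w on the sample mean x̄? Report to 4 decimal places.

0.8405

For Normal data with known variance σ², a Normal(μ₀, σ₀²) prior on μ is conjugate. Posterior precision = 1/σ₀² + n/σ²; posterior mean is the precision-weighted average of μ₀ and x̄.
σ₀² = 8.45² = 71.4025, σ² = 9.74² = 94.8676. Prior precision 1/σ₀² = 1/71.4025; data precision n/σ² = 7/94.8676.
w = (n/σ²)/(1/σ₀² + n/σ²) = n·σ₀²/(σ² + n·σ₀²) = 7·71.4025/(94.8676 + 7·71.4025) = 499.8175/594.6851 = 0.8405.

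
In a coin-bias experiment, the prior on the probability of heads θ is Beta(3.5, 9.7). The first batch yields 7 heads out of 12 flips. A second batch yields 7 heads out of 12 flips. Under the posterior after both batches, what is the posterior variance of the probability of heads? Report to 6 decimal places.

0.006522

The Beta prior is conjugate to a Binomial/Bernoulli likelihood; the update adds successes to α and failures to β.
After batch 1: Beta(3.5+7, 9.7+5) = Beta(10.5, 14.7).
After batch 2: Beta(10.5+7, 14.7+5) = Beta(17.5, 19.7).
Var = αβ/((α+β)²(α+β+1)) = 17.5·19.7/(37.2²·38.2) = 0.006522.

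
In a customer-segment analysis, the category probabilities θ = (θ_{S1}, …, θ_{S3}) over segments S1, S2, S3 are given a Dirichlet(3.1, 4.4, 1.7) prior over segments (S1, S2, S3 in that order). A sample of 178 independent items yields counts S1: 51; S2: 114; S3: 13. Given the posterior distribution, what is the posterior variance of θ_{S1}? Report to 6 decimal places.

0.001092

The Dirichlet prior is conjugate to the Multinomial likelihood: each posterior αⱼ = prior αⱼ + observed count nⱼ.
Posterior concentration: (54.1, 118.4, 14.7), total = 187.2.
Var[θ_j] = α_j(Σα−α_j)/((Σα)²(Σα+1)) = 54.1·133.1/(187.2²·188.2) = 0.001092.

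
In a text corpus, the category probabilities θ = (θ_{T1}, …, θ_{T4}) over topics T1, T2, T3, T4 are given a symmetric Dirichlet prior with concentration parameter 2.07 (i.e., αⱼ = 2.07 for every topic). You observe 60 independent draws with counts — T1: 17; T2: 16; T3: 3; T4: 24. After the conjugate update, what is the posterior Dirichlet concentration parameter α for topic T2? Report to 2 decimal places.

The Dirichlet prior is conjugate to the Multinomial likelihood: each posterior αⱼ = prior αⱼ + observed count nⱼ.
Posterior concentration: (19.07, 18.07, 5.07, 26.07), total = 68.28.
α_{T2} = 2.07 + 16 = 18.07.

18.07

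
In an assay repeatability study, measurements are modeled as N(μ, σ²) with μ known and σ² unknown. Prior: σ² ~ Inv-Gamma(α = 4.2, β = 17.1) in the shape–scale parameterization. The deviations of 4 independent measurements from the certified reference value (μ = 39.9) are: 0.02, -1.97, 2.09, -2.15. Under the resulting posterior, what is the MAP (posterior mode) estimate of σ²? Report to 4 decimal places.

With known mean μ and an Inverse-Gamma(α, β) prior on σ², the Normal likelihood is conjugate: posterior is Inv-Gamma(α + n/2, β + Σ(xᵢ−μ)²/2).
Σ(xᵢ−μ)² = (0.02)² + (-1.97)² + (2.09)² + (-2.15)² = 12.8719.
Posterior: Inv-Gamma(4.2 + 4/2, 17.1 + 12.8719/2) = Inv-Gamma(6.20, 23.53595).
Mode = β/(α+1) = 23.53595/7.20 = 3.2689.

3.2689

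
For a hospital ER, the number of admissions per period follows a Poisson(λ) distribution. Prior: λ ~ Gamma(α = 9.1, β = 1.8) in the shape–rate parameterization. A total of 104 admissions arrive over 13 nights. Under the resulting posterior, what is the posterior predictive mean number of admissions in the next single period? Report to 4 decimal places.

7.6419

With a Gamma(shape α, rate β) prior, the Poisson likelihood is conjugate: the posterior is Gamma(α + ΣXᵢ, β + n).
Posterior: Gamma(α+S, β+n) = Gamma(9.1+104, 1.8+13) = Gamma(113.1, 14.8).
The predictive distribution for one future period is NegBinom with mean α/β = 7.6419.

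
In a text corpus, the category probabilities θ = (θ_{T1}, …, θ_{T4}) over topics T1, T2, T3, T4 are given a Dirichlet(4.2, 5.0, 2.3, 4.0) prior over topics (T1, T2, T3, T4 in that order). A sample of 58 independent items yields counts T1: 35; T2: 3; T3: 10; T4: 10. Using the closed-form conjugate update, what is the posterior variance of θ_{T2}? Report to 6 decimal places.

The Dirichlet prior is conjugate to the Multinomial likelihood: each posterior αⱼ = prior αⱼ + observed count nⱼ.
Posterior concentration: (39.2, 8.0, 12.3, 14.0), total = 73.5.
Var[θ_j] = α_j(Σα−α_j)/((Σα)²(Σα+1)) = 8.0·65.5/(73.5²·74.5) = 0.001302.

0.001302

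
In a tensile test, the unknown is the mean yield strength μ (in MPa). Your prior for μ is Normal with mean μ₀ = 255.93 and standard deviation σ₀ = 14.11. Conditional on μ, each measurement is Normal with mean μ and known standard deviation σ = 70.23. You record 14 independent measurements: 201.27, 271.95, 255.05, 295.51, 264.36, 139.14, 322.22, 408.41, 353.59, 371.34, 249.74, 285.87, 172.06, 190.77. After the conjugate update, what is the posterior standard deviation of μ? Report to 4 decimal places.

For Normal data with known variance σ², a Normal(μ₀, σ₀²) prior on μ is conjugate. Posterior precision = 1/σ₀² + n/σ²; posterior mean is the precision-weighted average of μ₀ and x̄.
σ₀² = 14.11² = 199.0921, σ² = 70.23² = 4932.2529; σ² + n·σ₀² = 4932.2529 + 14·199.0921 = 7719.5423.
Posterior precision = 1/σ₀² + n/σ² = 1/199.0921 + 14/4932.2529 = (σ² + n·σ₀²)/(σ₀²σ²) = 7719.5423/(199.0921·4932.2529); posterior variance σₙ² = σ₀²σ²/(σ² + n·σ₀²) = 199.0921·4932.2529/7719.5423 = 127.206063.
Posterior SD = √σₙ² = √(199.0921·4932.2529/7719.5423) = 11.2786.

11.2786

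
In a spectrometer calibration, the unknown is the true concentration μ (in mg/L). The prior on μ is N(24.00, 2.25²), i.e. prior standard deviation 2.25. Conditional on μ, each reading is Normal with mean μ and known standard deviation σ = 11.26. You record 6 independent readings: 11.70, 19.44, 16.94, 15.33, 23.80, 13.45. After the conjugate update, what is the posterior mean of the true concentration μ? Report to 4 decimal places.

For Normal data with known variance σ², a Normal(μ₀, σ₀²) prior on μ is conjugate. Posterior precision = 1/σ₀² + n/σ²; posterior mean is the precision-weighted average of μ₀ and x̄.
Σxᵢ = 11.70 + 19.44 + 16.94 + 15.33 + 23.80 + 13.45 = 100.66, so n·x̄ = 100.66.
σ₀² = 2.25² = 5.0625, σ² = 11.26² = 126.7876; σ² + n·σ₀² = 126.7876 + 6·5.0625 = 157.1626.
Posterior mean = (μ₀/σ₀² + n·x̄/σ²)/(1/σ₀² + n/σ²) = (σ²·μ₀ + σ₀²·n·x̄)/(σ² + n·σ₀²) = (126.7876·24.00 + 5.0625·100.66)/157.1626 = 3552.49365/157.1626 = 22.6039.

22.6039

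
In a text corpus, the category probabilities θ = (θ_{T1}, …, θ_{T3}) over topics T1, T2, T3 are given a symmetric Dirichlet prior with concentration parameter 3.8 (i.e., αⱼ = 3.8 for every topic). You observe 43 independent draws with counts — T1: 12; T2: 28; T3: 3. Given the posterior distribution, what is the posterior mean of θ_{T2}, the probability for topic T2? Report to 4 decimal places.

0.5846

The Dirichlet prior is conjugate to the Multinomial likelihood: each posterior αⱼ = prior αⱼ + observed count nⱼ.
Posterior concentration: (15.8, 31.8, 6.8), total = 54.4.
E[θ_{T2}|data] = α_{T2}/Σα = 31.8/54.4 = 0.5846.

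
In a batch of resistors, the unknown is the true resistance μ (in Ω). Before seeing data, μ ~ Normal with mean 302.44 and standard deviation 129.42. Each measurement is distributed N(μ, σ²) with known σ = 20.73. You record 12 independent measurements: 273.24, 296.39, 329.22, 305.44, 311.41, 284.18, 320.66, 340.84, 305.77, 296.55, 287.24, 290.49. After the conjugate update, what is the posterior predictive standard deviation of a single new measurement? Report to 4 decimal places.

For Normal data with known variance σ², a Normal(μ₀, σ₀²) prior on μ is conjugate. Posterior precision = 1/σ₀² + n/σ²; posterior mean is the precision-weighted average of μ₀ and x̄.
σ₀² = 129.42² = 16749.5364, σ² = 20.73² = 429.7329; σ² + n·σ₀² = 429.7329 + 12·16749.5364 = 201424.1697.
Posterior precision = 1/σ₀² + n/σ² = 1/16749.5364 + 12/429.7329 = (σ² + n·σ₀²)/(σ₀²σ²) = 201424.1697/(16749.5364·429.7329); posterior variance σₙ² = σ₀²σ²/(σ² + n·σ₀²) = 16749.5364·429.7329/201424.1697 = 35.734673.
Predictive variance for one new observation = σₙ² + σ² = 16749.5364·429.7329/201424.1697 + 429.7329 = σ²·(σ₀² + 201424.1697)/201424.1697 = 429.7329·218173.7061/201424.1697 = 465.467573; SD = √(429.7329·218173.7061/201424.1697) = 21.5747.

21.5747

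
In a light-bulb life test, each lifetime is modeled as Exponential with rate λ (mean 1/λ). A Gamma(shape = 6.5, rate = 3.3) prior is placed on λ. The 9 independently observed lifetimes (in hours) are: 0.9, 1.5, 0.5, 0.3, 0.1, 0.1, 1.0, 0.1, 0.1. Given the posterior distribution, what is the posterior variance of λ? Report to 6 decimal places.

0.248358

With a Gamma(shape α, rate β) prior on the exponential rate λ, the posterior after n observations with total T = Σxᵢ is Gamma(α+n, β+T).
Sum of observations T = 4.6 hours; n = 9.
Posterior: Gamma(6.5+9, 3.3+4.6) = Gamma(15.5, 7.9).
Var = α/β² = 0.248358.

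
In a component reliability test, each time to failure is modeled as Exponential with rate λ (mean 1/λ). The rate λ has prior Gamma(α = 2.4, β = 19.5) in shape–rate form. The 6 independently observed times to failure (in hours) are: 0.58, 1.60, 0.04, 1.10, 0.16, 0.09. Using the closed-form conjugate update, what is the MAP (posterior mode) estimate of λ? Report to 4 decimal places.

With a Gamma(shape α, rate β) prior on the exponential rate λ, the posterior after n observations with total T = Σxᵢ is Gamma(α+n, β+T).
Sum of observations T = 3.57 hours; n = 6.
Posterior: Gamma(2.4+6, 19.5+3.57) = Gamma(8.4, 23.07).
Mode = (α−1)/β = 0.3208.

0.3208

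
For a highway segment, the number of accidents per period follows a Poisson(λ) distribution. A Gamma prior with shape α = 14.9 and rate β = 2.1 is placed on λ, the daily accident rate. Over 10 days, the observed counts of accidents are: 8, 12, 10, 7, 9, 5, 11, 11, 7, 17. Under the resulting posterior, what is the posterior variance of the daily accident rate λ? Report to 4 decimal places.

0.7643

With a Gamma(shape α, rate β) prior, the Poisson likelihood is conjugate: the posterior is Gamma(α + ΣXᵢ, β + n).
Sum of counts S = 97 over n = 10 days.
Posterior: Gamma(α+S, β+n) = Gamma(14.9+97, 2.1+10) = Gamma(111.9, 12.1).
Var = α/β² = 111.9/12.1² = 0.7643.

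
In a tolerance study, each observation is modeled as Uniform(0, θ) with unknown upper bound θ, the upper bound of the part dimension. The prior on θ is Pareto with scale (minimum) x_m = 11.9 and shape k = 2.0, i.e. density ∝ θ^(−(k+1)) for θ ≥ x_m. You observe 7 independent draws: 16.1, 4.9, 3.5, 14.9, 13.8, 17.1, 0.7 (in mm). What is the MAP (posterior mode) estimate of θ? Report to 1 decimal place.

A Pareto(scale x_m, shape k) prior on the upper bound θ of Uniform(0, θ) is conjugate: posterior is Pareto(max(x_m, max xᵢ), k + n).
Sample maximum = 17.1; prior scale x_m = 11.9 → posterior scale = max = 17.1.
Posterior shape = 2.0 + 7 = 9.0.
The Pareto density is decreasing on [x_m, ∞), so the mode is x_m = 17.1.

17.1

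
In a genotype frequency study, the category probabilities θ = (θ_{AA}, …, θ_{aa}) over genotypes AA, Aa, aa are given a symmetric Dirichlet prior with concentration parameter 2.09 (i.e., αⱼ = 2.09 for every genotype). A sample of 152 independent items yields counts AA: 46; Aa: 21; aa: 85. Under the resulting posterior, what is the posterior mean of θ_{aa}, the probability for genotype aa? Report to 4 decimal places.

The Dirichlet prior is conjugate to the Multinomial likelihood: each posterior αⱼ = prior αⱼ + observed count nⱼ.
Posterior concentration: (48.09, 23.09, 87.09), total = 158.27.
E[θ_{aa}|data] = α_{aa}/Σα = 87.09/158.27 = 0.5503.

0.5503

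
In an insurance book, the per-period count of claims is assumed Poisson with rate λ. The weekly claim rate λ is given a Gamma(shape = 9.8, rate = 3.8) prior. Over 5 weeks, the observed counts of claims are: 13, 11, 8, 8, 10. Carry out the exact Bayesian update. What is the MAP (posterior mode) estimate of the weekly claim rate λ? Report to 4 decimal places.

With a Gamma(shape α, rate β) prior, the Poisson likelihood is conjugate: the posterior is Gamma(α + ΣXᵢ, β + n).
Sum of counts S = 50 over n = 5 weeks.
Posterior: Gamma(α+S, β+n) = Gamma(9.8+50, 3.8+5) = Gamma(59.8, 8.8).
Mode of Gamma(α,β) for α≥1 is (α−1)/β = 58.8/8.8 = 6.6818.

6.6818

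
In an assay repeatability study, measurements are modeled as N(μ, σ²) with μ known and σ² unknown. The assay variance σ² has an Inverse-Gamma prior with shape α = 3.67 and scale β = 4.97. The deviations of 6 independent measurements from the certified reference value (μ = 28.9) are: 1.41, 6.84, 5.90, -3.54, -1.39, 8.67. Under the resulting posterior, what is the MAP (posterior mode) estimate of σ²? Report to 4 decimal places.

With known mean μ and an Inverse-Gamma(α, β) prior on σ², the Normal likelihood is conjugate: posterior is Inv-Gamma(α + n/2, β + Σ(xᵢ−μ)²/2).
Σ(xᵢ−μ)² = (1.41)² + (6.84)² + (5.90)² + (-3.54)² + (-1.39)² + (8.67)² = 173.2163.
Posterior: Inv-Gamma(3.67 + 6/2, 4.97 + 173.2163/2) = Inv-Gamma(6.67, 91.57815).
Mode = β/(α+1) = 91.57815/7.67 = 11.9398.

11.9398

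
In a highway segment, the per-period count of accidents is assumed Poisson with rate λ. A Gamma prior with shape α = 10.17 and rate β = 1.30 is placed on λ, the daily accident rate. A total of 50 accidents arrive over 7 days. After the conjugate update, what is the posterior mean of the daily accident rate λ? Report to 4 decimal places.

With a Gamma(shape α, rate β) prior, the Poisson likelihood is conjugate: the posterior is Gamma(α + ΣXᵢ, β + n).
Posterior: Gamma(α+S, β+n) = Gamma(10.17+50, 1.30+7) = Gamma(60.17, 8.30).
Posterior mean = α/β = 60.17/8.30 = 7.2494.

7.2494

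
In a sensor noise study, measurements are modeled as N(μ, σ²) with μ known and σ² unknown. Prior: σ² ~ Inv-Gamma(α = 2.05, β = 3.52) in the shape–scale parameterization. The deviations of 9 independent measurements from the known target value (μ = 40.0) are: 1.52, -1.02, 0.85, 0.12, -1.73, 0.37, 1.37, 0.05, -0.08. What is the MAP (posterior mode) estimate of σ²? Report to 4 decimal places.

1.0691

With known mean μ and an Inverse-Gamma(α, β) prior on σ², the Normal likelihood is conjugate: posterior is Inv-Gamma(α + n/2, β + Σ(xᵢ−μ)²/2).
Σ(xᵢ−μ)² = (1.52)² + (-1.02)² + (0.85)² + (0.12)² + (-1.73)² + (0.37)² + (1.37)² + (0.05)² + (-0.08)² = 9.1033.
Posterior: Inv-Gamma(2.05 + 9/2, 3.52 + 9.1033/2) = Inv-Gamma(6.55, 8.07165).
Mode = β/(α+1) = 8.07165/7.55 = 1.0691.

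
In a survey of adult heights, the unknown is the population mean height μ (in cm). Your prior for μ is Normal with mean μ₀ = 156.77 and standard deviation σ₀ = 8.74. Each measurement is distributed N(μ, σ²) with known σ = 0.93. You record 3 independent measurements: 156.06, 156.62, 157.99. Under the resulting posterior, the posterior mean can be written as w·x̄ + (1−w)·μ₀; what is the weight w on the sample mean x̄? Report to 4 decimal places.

0.9962

For Normal data with known variance σ², a Normal(μ₀, σ₀²) prior on μ is conjugate. Posterior precision = 1/σ₀² + n/σ²; posterior mean is the precision-weighted average of μ₀ and x̄.
σ₀² = 8.74² = 76.3876, σ² = 0.93² = 0.8649. Prior precision 1/σ₀² = 1/76.3876; data precision n/σ² = 3/0.8649.
w = (n/σ²)/(1/σ₀² + n/σ²) = n·σ₀²/(σ² + n·σ₀²) = 3·76.3876/(0.8649 + 3·76.3876) = 229.1628/230.0277 = 0.9962.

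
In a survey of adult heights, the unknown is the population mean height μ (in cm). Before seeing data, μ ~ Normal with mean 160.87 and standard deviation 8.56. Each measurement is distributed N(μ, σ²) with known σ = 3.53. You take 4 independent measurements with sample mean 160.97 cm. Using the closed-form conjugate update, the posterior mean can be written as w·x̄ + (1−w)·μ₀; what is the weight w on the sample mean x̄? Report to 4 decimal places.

0.9592

For Normal data with known variance σ², a Normal(μ₀, σ₀²) prior on μ is conjugate. Posterior precision = 1/σ₀² + n/σ²; posterior mean is the precision-weighted average of μ₀ and x̄.
σ₀² = 8.56² = 73.2736, σ² = 3.53² = 12.4609. Prior precision 1/σ₀² = 1/73.2736; data precision n/σ² = 4/12.4609.
w = (n/σ²)/(1/σ₀² + n/σ²) = n·σ₀²/(σ² + n·σ₀²) = 4·73.2736/(12.4609 + 4·73.2736) = 293.0944/305.5553 = 0.9592.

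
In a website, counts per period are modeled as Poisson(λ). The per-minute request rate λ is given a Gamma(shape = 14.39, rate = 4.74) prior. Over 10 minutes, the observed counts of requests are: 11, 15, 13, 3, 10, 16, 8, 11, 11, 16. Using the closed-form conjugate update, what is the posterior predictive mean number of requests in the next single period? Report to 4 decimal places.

8.7103

With a Gamma(shape α, rate β) prior, the Poisson likelihood is conjugate: the posterior is Gamma(α + ΣXᵢ, β + n).
Sum of counts S = 114 over n = 10 minutes.
Posterior: Gamma(α+S, β+n) = Gamma(14.39+114, 4.74+10) = Gamma(128.39, 14.74).
The predictive distribution for one future period is NegBinom with mean α/β = 8.7103.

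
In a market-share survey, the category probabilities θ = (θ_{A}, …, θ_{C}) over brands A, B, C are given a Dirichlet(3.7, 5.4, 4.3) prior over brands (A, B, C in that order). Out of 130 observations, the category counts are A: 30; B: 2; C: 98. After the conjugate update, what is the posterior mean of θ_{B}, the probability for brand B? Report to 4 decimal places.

0.0516

The Dirichlet prior is conjugate to the Multinomial likelihood: each posterior αⱼ = prior αⱼ + observed count nⱼ.
Posterior concentration: (33.7, 7.4, 102.3), total = 143.4.
E[θ_{B}|data] = α_{B}/Σα = 7.4/143.4 = 0.0516.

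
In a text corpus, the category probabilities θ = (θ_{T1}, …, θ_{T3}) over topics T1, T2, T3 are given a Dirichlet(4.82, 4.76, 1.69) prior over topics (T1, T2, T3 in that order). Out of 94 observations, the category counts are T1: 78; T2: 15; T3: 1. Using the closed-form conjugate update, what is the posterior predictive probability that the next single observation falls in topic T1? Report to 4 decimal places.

0.7867

The Dirichlet prior is conjugate to the Multinomial likelihood: each posterior αⱼ = prior αⱼ + observed count nⱼ.
Posterior concentration: (82.82, 19.76, 2.69), total = 105.27.
P(next = T1 | data) = α_{T1}/Σα = 0.7867.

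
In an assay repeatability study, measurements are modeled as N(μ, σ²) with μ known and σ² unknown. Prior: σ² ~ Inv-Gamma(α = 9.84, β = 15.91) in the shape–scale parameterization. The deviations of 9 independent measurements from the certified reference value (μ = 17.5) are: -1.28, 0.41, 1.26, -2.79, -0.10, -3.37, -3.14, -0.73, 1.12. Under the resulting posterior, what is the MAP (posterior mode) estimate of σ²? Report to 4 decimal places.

With known mean μ and an Inverse-Gamma(α, β) prior on σ², the Normal likelihood is conjugate: posterior is Inv-Gamma(α + n/2, β + Σ(xᵢ−μ)²/2).
Σ(xᵢ−μ)² = (-1.28)² + (0.41)² + (1.26)² + (-2.79)² + (-0.10)² + (-3.37)² + (-3.14)² + (-0.73)² + (1.12)² = 34.1920.
Posterior: Inv-Gamma(9.84 + 9/2, 15.91 + 34.1920/2) = Inv-Gamma(14.34, 33.00600).
Mode = β/(α+1) = 33.00600/15.34 = 2.1516.

2.1516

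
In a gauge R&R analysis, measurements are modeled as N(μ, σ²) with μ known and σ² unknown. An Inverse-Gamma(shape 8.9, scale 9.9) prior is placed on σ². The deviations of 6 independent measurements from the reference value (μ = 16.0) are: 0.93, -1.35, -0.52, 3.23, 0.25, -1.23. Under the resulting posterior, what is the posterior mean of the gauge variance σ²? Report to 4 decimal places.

With known mean μ and an Inverse-Gamma(α, β) prior on σ², the Normal likelihood is conjugate: posterior is Inv-Gamma(α + n/2, β + Σ(xᵢ−μ)²/2).
Σ(xᵢ−μ)² = (0.93)² + (-1.35)² + (-0.52)² + (3.23)² + (0.25)² + (-1.23)² = 14.9661.
Posterior: Inv-Gamma(8.9 + 6/2, 9.9 + 14.9661/2) = Inv-Gamma(11.90, 17.38305).
E[σ²|data] = β/(α−1) = 17.38305/10.90 = 1.5948.

1.5948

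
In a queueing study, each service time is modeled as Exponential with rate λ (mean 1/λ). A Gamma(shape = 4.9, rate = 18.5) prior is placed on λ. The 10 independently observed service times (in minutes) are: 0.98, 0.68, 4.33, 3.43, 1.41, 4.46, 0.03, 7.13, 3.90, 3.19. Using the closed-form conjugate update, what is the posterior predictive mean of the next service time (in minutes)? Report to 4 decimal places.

With a Gamma(shape α, rate β) prior on the exponential rate λ, the posterior after n observations with total T = Σxᵢ is Gamma(α+n, β+T).
Sum of observations T = 29.54 minutes; n = 10.
Posterior: Gamma(4.9+10, 18.5+29.54) = Gamma(14.9, 48.04).
The predictive distribution for the next observation is Lomax; its mean is β/(α−1) = 48.04/13.9 = 3.4561.

3.4561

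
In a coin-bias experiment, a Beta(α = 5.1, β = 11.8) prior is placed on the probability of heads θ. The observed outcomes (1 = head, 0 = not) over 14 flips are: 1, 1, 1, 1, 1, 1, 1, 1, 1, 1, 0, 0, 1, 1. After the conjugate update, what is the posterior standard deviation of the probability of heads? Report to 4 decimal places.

0.0880

The Beta prior is conjugate to a Binomial/Bernoulli likelihood; the update adds successes to α and failures to β.
Posterior: Beta(α+k, β+n−k) = Beta(5.1+12, 11.8+2) = Beta(17.1, 13.8).
Var = αβ/((α+β)²(α+β+1)) = 17.1·13.8/(30.9²·31.9) = 0.00774761; SD = √0.00774761 = 0.0880.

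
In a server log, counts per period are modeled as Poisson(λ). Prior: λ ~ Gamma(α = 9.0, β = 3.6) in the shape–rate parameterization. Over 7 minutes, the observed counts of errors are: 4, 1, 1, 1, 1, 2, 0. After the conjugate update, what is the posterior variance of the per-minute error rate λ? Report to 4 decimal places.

0.1691

With a Gamma(shape α, rate β) prior, the Poisson likelihood is conjugate: the posterior is Gamma(α + ΣXᵢ, β + n).
Sum of counts S = 10 over n = 7 minutes.
Posterior: Gamma(α+S, β+n) = Gamma(9.0+10, 3.6+7) = Gamma(19.0, 10.6).
Var = α/β² = 19.0/10.6² = 0.1691.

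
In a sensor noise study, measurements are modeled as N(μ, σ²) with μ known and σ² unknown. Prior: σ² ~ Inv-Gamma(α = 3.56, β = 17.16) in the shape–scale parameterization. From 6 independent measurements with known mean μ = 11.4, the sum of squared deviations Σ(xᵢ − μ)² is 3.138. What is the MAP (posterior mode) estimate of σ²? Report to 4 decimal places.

With known mean μ and an Inverse-Gamma(α, β) prior on σ², the Normal likelihood is conjugate: posterior is Inv-Gamma(α + n/2, β + Σ(xᵢ−μ)²/2).
Posterior: Inv-Gamma(3.56 + 6/2, 17.16 + 3.138/2) = Inv-Gamma(6.56, 18.7290).
Mode = β/(α+1) = 18.7290/7.56 = 2.4774.

2.4774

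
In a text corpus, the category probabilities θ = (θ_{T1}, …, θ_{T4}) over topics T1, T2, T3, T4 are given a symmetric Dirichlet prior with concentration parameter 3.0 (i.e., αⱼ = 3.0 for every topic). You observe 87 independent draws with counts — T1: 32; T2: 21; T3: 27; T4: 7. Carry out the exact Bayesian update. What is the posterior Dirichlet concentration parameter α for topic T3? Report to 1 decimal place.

The Dirichlet prior is conjugate to the Multinomial likelihood: each posterior αⱼ = prior αⱼ + observed count nⱼ.
Posterior concentration: (35.0, 24.0, 30.0, 10.0), total = 99.0.
α_{T3} = 3.0 + 27 = 30.0.

30.0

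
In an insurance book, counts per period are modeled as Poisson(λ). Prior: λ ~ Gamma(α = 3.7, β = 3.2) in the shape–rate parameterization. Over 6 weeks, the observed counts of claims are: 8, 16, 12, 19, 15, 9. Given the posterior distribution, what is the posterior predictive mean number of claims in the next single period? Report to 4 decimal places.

With a Gamma(shape α, rate β) prior, the Poisson likelihood is conjugate: the posterior is Gamma(α + ΣXᵢ, β + n).
Sum of counts S = 79 over n = 6 weeks.
Posterior: Gamma(α+S, β+n) = Gamma(3.7+79, 3.2+6) = Gamma(82.7, 9.2).
The predictive distribution for one future period is NegBinom with mean α/β = 8.9891.

8.9891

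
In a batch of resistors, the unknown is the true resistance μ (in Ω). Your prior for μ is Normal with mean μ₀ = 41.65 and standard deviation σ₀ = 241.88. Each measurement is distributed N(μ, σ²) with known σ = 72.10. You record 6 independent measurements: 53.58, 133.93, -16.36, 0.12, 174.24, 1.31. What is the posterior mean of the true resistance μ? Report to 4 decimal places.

57.5676

For Normal data with known variance σ², a Normal(μ₀, σ₀²) prior on μ is conjugate. Posterior precision = 1/σ₀² + n/σ²; posterior mean is the precision-weighted average of μ₀ and x̄.
Σxᵢ = 53.58 + 133.93 + (-16.36) + 0.12 + 174.24 + 1.31 = 346.82, so n·x̄ = 346.82.
σ₀² = 241.88² = 58505.9344, σ² = 72.10² = 5198.41; σ² + n·σ₀² = 5198.41 + 6·58505.9344 = 356234.0164.
Posterior mean = (μ₀/σ₀² + n·x̄/σ²)/(1/σ₀² + n/σ²) = (σ²·μ₀ + σ₀²·n·x̄)/(σ² + n·σ₀²) = (5198.41·41.65 + 58505.9344·346.82)/356234.0164 = 20507541.945108/356234.0164 = 57.5676.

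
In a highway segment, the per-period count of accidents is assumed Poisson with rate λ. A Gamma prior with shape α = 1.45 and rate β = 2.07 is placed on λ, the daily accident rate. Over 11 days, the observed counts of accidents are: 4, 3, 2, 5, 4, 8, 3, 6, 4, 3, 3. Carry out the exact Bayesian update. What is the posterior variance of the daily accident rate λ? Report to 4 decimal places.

0.2719

With a Gamma(shape α, rate β) prior, the Poisson likelihood is conjugate: the posterior is Gamma(α + ΣXᵢ, β + n).
Sum of counts S = 45 over n = 11 days.
Posterior: Gamma(α+S, β+n) = Gamma(1.45+45, 2.07+11) = Gamma(46.45, 13.07).
Var = α/β² = 46.45/13.07² = 0.2719.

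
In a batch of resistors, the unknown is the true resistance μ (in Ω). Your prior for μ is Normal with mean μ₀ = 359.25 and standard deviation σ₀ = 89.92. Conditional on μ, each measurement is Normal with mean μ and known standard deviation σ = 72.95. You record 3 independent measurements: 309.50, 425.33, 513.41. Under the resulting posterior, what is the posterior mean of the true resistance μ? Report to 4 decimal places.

For Normal data with known variance σ², a Normal(μ₀, σ₀²) prior on μ is conjugate. Posterior precision = 1/σ₀² + n/σ²; posterior mean is the precision-weighted average of μ₀ and x̄.
Σxᵢ = 309.50 + 425.33 + 513.41 = 1248.24, so n·x̄ = 1248.24.
σ₀² = 89.92² = 8085.6064, σ² = 72.95² = 5321.7025; σ² + n·σ₀² = 5321.7025 + 3·8085.6064 = 29578.5217.
Posterior mean = (μ₀/σ₀² + n·x̄/σ²)/(1/σ₀² + n/σ²) = (σ²·μ₀ + σ₀²·n·x̄)/(σ² + n·σ₀²) = (5321.7025·359.25 + 8085.6064·1248.24)/29578.5217 = 12004598.955861/29578.5217 = 405.8553.

405.8553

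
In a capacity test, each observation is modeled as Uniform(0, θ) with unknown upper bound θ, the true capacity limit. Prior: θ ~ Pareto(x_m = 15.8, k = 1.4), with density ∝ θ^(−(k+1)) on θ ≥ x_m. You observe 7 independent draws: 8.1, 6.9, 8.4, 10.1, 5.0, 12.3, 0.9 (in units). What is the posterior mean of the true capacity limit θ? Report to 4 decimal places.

A Pareto(scale x_m, shape k) prior on the upper bound θ of Uniform(0, θ) is conjugate: posterior is Pareto(max(x_m, max xᵢ), k + n).
Sample maximum = 12.3; prior scale x_m = 15.8 → posterior scale = max = 15.8.
Posterior shape = 1.4 + 7 = 8.4.
E[θ|data] = k·x_m/(k−1) = 8.4·15.8/7.4 = 17.9351.

17.9351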